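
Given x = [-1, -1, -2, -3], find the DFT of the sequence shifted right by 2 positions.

Time shift by 2: X_shifted[k] = ω_4^(2k) · X[k]
Shifted x = [-2, -3, -1, -1]

DFT(x[n-2]) = [-7, -1+2i, 1, -1-2i]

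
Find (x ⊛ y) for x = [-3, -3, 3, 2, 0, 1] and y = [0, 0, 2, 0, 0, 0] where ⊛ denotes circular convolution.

(x ⊛ y)[n] = Σ(m=0 to 5) x[m] · y[(n-m) mod 6]

Computing each output sample:
(x ⊛ y)[0] = 0
(x ⊛ y)[1] = 2
(x ⊛ y)[2] = -6
(x ⊛ y)[3] = -6
(x ⊛ y)[4] = 6
(x ⊛ y)[5] = 4

x ⊛ y = [0, 2, -6, -6, 6, 4]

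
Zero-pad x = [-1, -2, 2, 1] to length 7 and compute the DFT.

Original 4-point DFT: [0, -3+3i, 2, -3-3i]
Zero-padded 7-point DFT provides frequency interpolation.

DFT_7([x, 0, ...]) = [0, -3.5930-0.8201i, -1.7334+3.5995i, 1.8264+1.4565i, 1.8264-1.4565i, -1.7334-3.5995i, -3.5930+0.8201i]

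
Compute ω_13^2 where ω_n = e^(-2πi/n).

ω_13^2 = e^(-2πi·2/13)
= cos(-2π·2/13) + i·sin(-2π·2/13)
= cos(-4π/13) + i·sin(-4π/13)

ω_13^2 = cos(-4π/13) + i·sin(-4π/13) = 0.5681-0.8230i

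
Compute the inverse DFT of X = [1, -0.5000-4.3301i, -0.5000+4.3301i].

x[n] = (1/3) Σ(k=0 to 2) X[k] · e^(2πikn/3)

Computing each x[n]:
x[0] = 0
x[1] = 3
x[2] = -2

x = [0, 3, -2]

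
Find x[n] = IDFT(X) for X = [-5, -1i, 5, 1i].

x[n] = (1/4) Σ(k=0 to 3) X[k] · e^(2πikn/4)

Computing each x[n]:
x[0] = 0
x[1] = -2
x[2] = 0
x[3] = -3

x = [0, -2, 0, -3]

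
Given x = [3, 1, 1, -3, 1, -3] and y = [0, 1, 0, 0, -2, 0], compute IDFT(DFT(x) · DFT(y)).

(x ⊛ y)[n] = Σ(m=0 to 5) x[m] · y[(n-m) mod 6]

Computing each output sample:
(x ⊛ y)[0] = -5
(x ⊛ y)[1] = 9
(x ⊛ y)[2] = -1
(x ⊛ y)[3] = 7
(x ⊛ y)[4] = -9
(x ⊛ y)[5] = -1

x ⊛ y = [-5, 9, -1, 7, -9, -1]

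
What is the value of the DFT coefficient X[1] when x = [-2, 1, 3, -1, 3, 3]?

X[1] = Σ(n=0 to 5) x[n] · ω_6^(1n) where ω_6 = e^(-2πi/6)
= (-2)·ω_6^0 + (1)·ω_6^1 + (3)·ω_6^2 + (-1)·ω_6^3 + (3)·ω_6^4 + (3)·ω_6^5

X[1] = -2.0000+1.7321i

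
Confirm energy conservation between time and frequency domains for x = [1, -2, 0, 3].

Time domain:
Σ|x[n]|² = |1|² + |-2|² + |0|² + |3|² = 14.0000

Frequency domain:
(1/4)Σ|X[k]|² = (1/4)(|2|² + |1+5i|² + |0|² + |1-5i|²) = (1/4)·56.0000 = 14.0000

Both sides agree, confirming Parseval's theorem.

Σ|x[n]|² = (1/N)Σ|X[k]|² = 14.0000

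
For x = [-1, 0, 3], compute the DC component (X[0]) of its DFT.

X[0] = Σ(n=0 to 2) x[n] · ω_3^0 = Σ x[n]
= (-1) + (0) + (3)

X[0] = 2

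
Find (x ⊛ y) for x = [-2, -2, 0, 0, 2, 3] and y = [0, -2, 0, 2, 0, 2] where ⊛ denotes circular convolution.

(x ⊛ y)[n] = Σ(m=0 to 5) x[m] · y[(n-m) mod 6]

Computing each output sample:
(x ⊛ y)[0] = -10
(x ⊛ y)[1] = 8
(x ⊛ y)[2] = 10
(x ⊛ y)[3] = 0
(x ⊛ y)[4] = 2
(x ⊛ y)[5] = -8

x ⊛ y = [-10, 8, 10, 0, 2, -8]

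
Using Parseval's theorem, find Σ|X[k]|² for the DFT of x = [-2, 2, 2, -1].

Parseval: Σ|x[n]|² = (1/N)Σ|X[k]|², so Σ|X[k]|² = N·Σ|x[n]|² = 4·13.0000

Σ|X[k]|² = N·Σ|x[n]|² = 4·13.0000 = 52.0000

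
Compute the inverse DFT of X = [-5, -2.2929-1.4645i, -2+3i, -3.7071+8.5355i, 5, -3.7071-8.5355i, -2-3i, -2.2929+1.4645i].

x[n] = (1/8) Σ(k=0 to 7) X[k] · e^(2πikn/8)

Computing each x[n]:
x[0] = -2
x[1] = -3
x[2] = 3
x[3] = -2
x[4] = 1
x[5] = -1
x[6] = -2
x[7] = 1

x = [-2, -3, 3, -2, 1, -1, -2, 1]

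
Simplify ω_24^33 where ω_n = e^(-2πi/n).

Since ω_24^24 = 1, powers reduce modulo 24.
33 mod 24 = 9
So ω_24^33 = ω_24^9 = e^(-2πi·9/24)

ω_24^33 = ω_24^9 = -0.7071-0.7071i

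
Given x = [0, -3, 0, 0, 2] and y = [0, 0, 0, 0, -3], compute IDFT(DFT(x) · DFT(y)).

(x ⊛ y)[n] = Σ(m=0 to 4) x[m] · y[(n-m) mod 5]

Computing each output sample:
(x ⊛ y)[0] = 9
(x ⊛ y)[1] = 0
(x ⊛ y)[2] = 0
(x ⊛ y)[3] = -6
(x ⊛ y)[4] = 0

x ⊛ y = [9, 0, 0, -6, 0]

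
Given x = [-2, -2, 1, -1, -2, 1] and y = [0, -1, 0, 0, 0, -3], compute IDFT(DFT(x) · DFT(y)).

(x ⊛ y)[n] = Σ(m=0 to 5) x[m] · y[(n-m) mod 6]

Computing each output sample:
(x ⊛ y)[0] = 5
(x ⊛ y)[1] = -1
(x ⊛ y)[2] = 5
(x ⊛ y)[3] = 5
(x ⊛ y)[4] = -2
(x ⊛ y)[5] = 8

x ⊛ y = [5, -1, 5, 5, -2, 8]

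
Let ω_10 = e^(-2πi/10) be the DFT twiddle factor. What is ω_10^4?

ω_10^4 = e^(-2πi·4/10)
= cos(-2π·4/10) + i·sin(-2π·4/10)
= cos(-8π/10) + i·sin(-8π/10)

ω_10^4 = cos(-8π/10) + i·sin(-8π/10) = -0.8090-0.5878i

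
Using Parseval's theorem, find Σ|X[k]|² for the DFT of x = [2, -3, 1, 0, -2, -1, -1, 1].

Parseval: Σ|x[n]|² = (1/N)Σ|X[k]|², so Σ|X[k]|² = N·Σ|x[n]|² = 8·21.0000

Σ|X[k]|² = N·Σ|x[n]|² = 8·21.0000 = 168.0000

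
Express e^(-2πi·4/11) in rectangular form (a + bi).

ω_11^4 = e^(-2πi·4/11)
= cos(-2π·4/11) + i·sin(-2π·4/11)
= cos(-8π/11) + i·sin(-8π/11)

ω_11^4 = cos(-8π/11) + i·sin(-8π/11) = -0.6549-0.7557i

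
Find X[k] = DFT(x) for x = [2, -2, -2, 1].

X[k] = Σ(n=0 to 3) x[n] · ω_4^(nk)
where ω_4 = e^(-2πi/4)

Computing each X[k]:
X[0] = -1
X[1] = 4+3i
X[2] = 1
X[3] = 4-3i

X = [-1, 4+3i, 1, 4-3i]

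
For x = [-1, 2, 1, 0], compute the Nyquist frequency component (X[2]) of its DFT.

X[2] = Σ(n=0 to 3) x[n] · ω_4^(2n) where ω_4 = e^(-2πi/4)
= (-1)·ω_4^0 + (2)·ω_4^2 + (1)·ω_4^4 + (0)·ω_4^6

X[2] = -2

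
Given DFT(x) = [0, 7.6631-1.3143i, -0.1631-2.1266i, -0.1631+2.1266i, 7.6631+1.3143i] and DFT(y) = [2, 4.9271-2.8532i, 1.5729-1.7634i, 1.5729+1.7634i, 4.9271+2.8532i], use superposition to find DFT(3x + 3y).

By linearity: DFT(3x + 3y) = 3·DFT(x) + 3·DFT(y)
= 3·[0, 7.6631-1.3143i, -0.1631-2.1266i, -0.1631+2.1266i, 7.6631+1.3143i] + 3·[2, 4.9271-2.8532i, 1.5729-1.7634i, 1.5729+1.7634i, 4.9271+2.8532i]

Computing element-wise:
Z[0] = 3·(0) + 3·(2) = 6
Z[1] = 3·(7.6631-1.3143i) + 3·(4.9271-2.8532i) = 37.7706-12.5025i
Z[2] = 3·(-0.1631-2.1266i) + 3·(1.5729-1.7634i) = 4.2294-11.6700i
Z[3] = 3·(-0.1631+2.1266i) + 3·(1.5729+1.7634i) = 4.2294+11.6700i
Z[4] = 3·(7.6631+1.3143i) + 3·(4.9271+2.8532i) = 37.7706+12.5025i

DFT(3x + 3y) = 3·X + 3·Y = [6, 37.7706-12.5025i, 4.2294-11.6700i, 4.2294+11.6700i, 37.7706+12.5025i]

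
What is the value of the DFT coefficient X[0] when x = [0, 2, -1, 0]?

X[0] = Σ(n=0 to 3) x[n] · ω_4^0 = Σ x[n]
= (0) + (2) + (-1) + (0)

X[0] = 1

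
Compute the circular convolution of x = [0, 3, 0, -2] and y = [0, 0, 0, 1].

(x ⊛ y)[n] = Σ(m=0 to 3) x[m] · y[(n-m) mod 4]

Computing each output sample:
(x ⊛ y)[0] = 3
(x ⊛ y)[1] = 0
(x ⊛ y)[2] = -2
(x ⊛ y)[3] = 0

x ⊛ y = [3, 0, -2, 0]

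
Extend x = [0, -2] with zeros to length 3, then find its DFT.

Original 2-point DFT: [-2, 2]
Zero-padded 3-point DFT provides frequency interpolation.

DFT_3([x, 0, ...]) = [-2, 1.0000+1.7321i, 1.0000-1.7321i]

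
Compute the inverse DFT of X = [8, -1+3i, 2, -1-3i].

x[n] = (1/4) Σ(k=0 to 3) X[k] · e^(2πikn/4)

Computing each x[n]:
x[0] = 2
x[1] = 0
x[2] = 3
x[3] = 3

x = [2, 0, 3, 3]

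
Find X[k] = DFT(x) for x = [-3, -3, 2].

X[k] = Σ(n=0 to 2) x[n] · ω_3^(nk)
where ω_3 = e^(-2πi/3)

Computing each X[k]:
X[0] = -4
X[1] = -2.5000+4.3301i
X[2] = -2.5000-4.3301i

X = [-4, -2.5000+4.3301i, -2.5000-4.3301i]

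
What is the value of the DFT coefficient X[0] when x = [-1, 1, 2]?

X[0] = Σ(n=0 to 2) x[n] · ω_3^0 = Σ x[n]
= (-1) + (1) + (2)

X[0] = 2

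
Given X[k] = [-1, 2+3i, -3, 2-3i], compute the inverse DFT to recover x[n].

x[n] = (1/4) Σ(k=0 to 3) X[k] · e^(2πikn/4)

Computing each x[n]:
x[0] = 0
x[1] = -1
x[2] = -2
x[3] = 2

x = [0, -1, -2, 2]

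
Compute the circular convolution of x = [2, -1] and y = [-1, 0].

(x ⊛ y)[n] = Σ(m=0 to 1) x[m] · y[(n-m) mod 2]

Computing each output sample:
(x ⊛ y)[0] = -2
(x ⊛ y)[1] = 1

x ⊛ y = [-2, 1]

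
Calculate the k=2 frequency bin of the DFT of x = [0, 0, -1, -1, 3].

X[2] = Σ(n=0 to 4) x[n] · ω_5^(2n) where ω_5 = e^(-2πi/5)
= (0)·ω_5^0 + (0)·ω_5^2 + (-1)·ω_5^4 + (-1)·ω_5^6 + (3)·ω_5^8

X[2] = -3.0451+1.7634i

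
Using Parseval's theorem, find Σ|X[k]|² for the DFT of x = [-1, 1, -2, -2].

Parseval: Σ|x[n]|² = (1/N)Σ|X[k]|², so Σ|X[k]|² = N·Σ|x[n]|² = 4·10.0000

Σ|X[k]|² = N·Σ|x[n]|² = 4·10.0000 = 40.0000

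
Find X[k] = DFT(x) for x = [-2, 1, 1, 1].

X[k] = Σ(n=0 to 3) x[n] · ω_4^(nk)
where ω_4 = e^(-2πi/4)

Computing each X[k]:
X[0] = 1
X[1] = -3
X[2] = -3
X[3] = -3

X = [1, -3, -3, -3]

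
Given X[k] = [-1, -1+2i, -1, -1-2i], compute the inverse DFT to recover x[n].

x[n] = (1/4) Σ(k=0 to 3) X[k] · e^(2πikn/4)

Computing each x[n]:
x[0] = -1
x[1] = -1
x[2] = 0
x[3] = 1

x = [-1, -1, 0, 1]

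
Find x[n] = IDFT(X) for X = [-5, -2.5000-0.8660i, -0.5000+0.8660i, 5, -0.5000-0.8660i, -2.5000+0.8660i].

x[n] = (1/6) Σ(k=0 to 5) X[k] · e^(2πikn/6)

Computing each x[n]:
x[0] = -1
x[1] = -2
x[2] = 1
x[3] = -1
x[4] = 0
x[5] = -2

x = [-1, -2, 1, -1, 0, -2]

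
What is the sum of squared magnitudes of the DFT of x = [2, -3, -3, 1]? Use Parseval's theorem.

Parseval: Σ|x[n]|² = (1/N)Σ|X[k]|², so Σ|X[k]|² = N·Σ|x[n]|² = 4·23.0000

Σ|X[k]|² = N·Σ|x[n]|² = 4·23.0000 = 92.0000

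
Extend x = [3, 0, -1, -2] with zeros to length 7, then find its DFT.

Original 4-point DFT: [0, 4-2i, 4, 4+2i]
Zero-padded 7-point DFT provides frequency interpolation.

DFT_7([x, 0, ...]) = [0, 5.0245+1.8427i, 2.6540-1.9975i, 2.8216+1.1680i, 2.8216-1.1680i, 2.6540+1.9975i, 5.0245-1.8427i]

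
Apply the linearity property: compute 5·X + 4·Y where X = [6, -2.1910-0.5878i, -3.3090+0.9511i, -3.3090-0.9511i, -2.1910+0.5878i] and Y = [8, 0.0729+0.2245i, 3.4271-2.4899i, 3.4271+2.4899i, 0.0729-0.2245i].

By linearity: DFT(5x + 4y) = 5·DFT(x) + 4·DFT(y)
= 5·[6, -2.1910-0.5878i, -3.3090+0.9511i, -3.3090-0.9511i, -2.1910+0.5878i] + 4·[8, 0.0729+0.2245i, 3.4271-2.4899i, 3.4271+2.4899i, 0.0729-0.2245i]

Computing element-wise:
Z[0] = 5·(6) + 4·(8) = 62
Z[1] = 5·(-2.1910-0.5878i) + 4·(0.0729+0.2245i) = -10.6634-2.0410i
Z[2] = 5·(-3.3090+0.9511i) + 4·(3.4271-2.4899i) = -2.8366-5.2041i
Z[3] = 5·(-3.3090-0.9511i) + 4·(3.4271+2.4899i) = -2.8366+5.2041i
Z[4] = 5·(-2.1910+0.5878i) + 4·(0.0729-0.2245i) = -10.6634+2.0410i

DFT(5x + 4y) = 5·X + 4·Y = [62, -10.6634-2.0410i, -2.8366-5.2041i, -2.8366+5.2041i, -10.6634+2.0410i]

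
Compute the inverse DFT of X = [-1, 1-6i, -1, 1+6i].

x[n] = (1/4) Σ(k=0 to 3) X[k] · e^(2πikn/4)

Computing each x[n]:
x[0] = 0
x[1] = 3
x[2] = -1
x[3] = -3

x = [0, 3, -1, -3]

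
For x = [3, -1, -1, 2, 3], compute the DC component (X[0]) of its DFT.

X[0] = Σ(n=0 to 4) x[n] · ω_5^0 = Σ x[n]
= (3) + (-1) + (-1) + (2) + (3)

X[0] = 6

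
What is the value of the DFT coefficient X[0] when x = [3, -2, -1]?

X[0] = Σ(n=0 to 2) x[n] · ω_3^0 = Σ x[n]
= (3) + (-2) + (-1)

X[0] = 0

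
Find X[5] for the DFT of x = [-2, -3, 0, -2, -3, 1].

X[5] = Σ(n=0 to 5) x[n] · ω_6^(5n) where ω_6 = e^(-2πi/6)
= (-2)·ω_6^0 + (-3)·ω_6^5 + (0)·ω_6^10 + (-2)·ω_6^15 + (-3)·ω_6^20 + (1)·ω_6^25

X[5] = 0.5000-0.8660i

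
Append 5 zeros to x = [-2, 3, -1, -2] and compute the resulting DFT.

Original 4-point DFT: [-2, -1-5i, -4, -1+5i]
Zero-padded 9-point DFT provides frequency interpolation.

DFT_9([x, 0, ...]) = [-2, 1.1245+0.7885i, 0.4606-4.3445i, -5.0000-3.4641i, -4.5851+0.0632i, -4.5851-0.0632i, -5.0000+3.4641i, 0.4606+4.3445i, 1.1245-0.7885i]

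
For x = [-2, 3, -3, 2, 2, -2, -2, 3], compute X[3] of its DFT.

X[3] = Σ(n=0 to 7) x[n] · ω_8^(3n) where ω_8 = e^(-2πi/8)
= (-2)·ω_8^0 + (3)·ω_8^3 + (-3)·ω_8^6 + (2)·ω_8^9 + (2)·ω_8^12 + (-2)·ω_8^15 + (-2)·ω_8^18 + (3)·ω_8^21

X[3] = -8.2426-3.8284i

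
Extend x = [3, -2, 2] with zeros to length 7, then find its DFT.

Original 3-point DFT: [3, 3.0000+3.4641i, 3.0000-3.4641i]
Zero-padded 7-point DFT provides frequency interpolation.

DFT_7([x, 0, ...]) = [3, 1.3080-0.3862i, 1.6431+2.8176i, 6.0489+2.4314i, 6.0489-2.4314i, 1.6431-2.8176i, 1.3080+0.3862i]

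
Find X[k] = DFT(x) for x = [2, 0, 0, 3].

X[k] = Σ(n=0 to 3) x[n] · ω_4^(nk)
where ω_4 = e^(-2πi/4)

Computing each X[k]:
X[0] = 5
X[1] = 2+3i
X[2] = -1
X[3] = 2-3i

X = [5, 2+3i, -1, 2-3i]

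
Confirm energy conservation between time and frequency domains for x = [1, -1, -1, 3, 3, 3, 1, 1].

Time domain:
Σ|x[n]|² = |1|² + |-1|² + |-1|² + |3|² + |3|² + |3|² + |1|² + |1|² = 32.0000

Frequency domain:
(1/8)Σ|X[k]|² = (1/8)(|10|² + |-6.2426+3.4142i|² + |4+2i|² + |2.2426-0.5858i|² + |-2|² + |2.2426+0.5858i|² + |4-2i|² + |-6.2426-3.4142i|²) = (1/8)·256.0000 = 32.0000

Both sides agree, confirming Parseval's theorem.

Σ|x[n]|² = (1/N)Σ|X[k]|² = 32.0000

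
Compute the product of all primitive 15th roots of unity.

The primitive 15th roots of unity are ω_15^k for k coprime to 15: k ∈ {1, 2, 4, 7, 8, 11, 13, 14}
Their product equals the constant term of the cyclotomic polynomial Φ_15(x) up to sign.
For n ≥ 3, the product of all primitive nth roots of unity is 1. (For n=1 it is 1; for n=2 it is -1.)

1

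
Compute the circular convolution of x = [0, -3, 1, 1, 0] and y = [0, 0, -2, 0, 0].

(x ⊛ y)[n] = Σ(m=0 to 4) x[m] · y[(n-m) mod 5]

Computing each output sample:
(x ⊛ y)[0] = -2
(x ⊛ y)[1] = 0
(x ⊛ y)[2] = 0
(x ⊛ y)[3] = 6
(x ⊛ y)[4] = -2

x ⊛ y = [-2, 0, 0, 6, -2]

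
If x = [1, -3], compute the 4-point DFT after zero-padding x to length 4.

Original 2-point DFT: [-2, 4]
Zero-padded 4-point DFT provides frequency interpolation.

DFT_4([x, 0, ...]) = [-2, 1+3i, 4, 1-3i]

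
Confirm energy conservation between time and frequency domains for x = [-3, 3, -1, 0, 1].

Time domain:
Σ|x[n]|² = |-3|² + |3|² + |-1|² + |0|² + |1|² = 20.0000

Frequency domain:
(1/5)Σ|X[k]|² = (1/5)(|0|² + |-0.9549-1.3143i|² + |-6.5451-2.1266i|² + |-6.5451+2.1266i|² + |-0.9549+1.3143i|²) = (1/5)·100.0000 = 20.0000

Both sides agree, confirming Parseval's theorem.

Σ|x[n]|² = (1/N)Σ|X[k]|² = 20.0000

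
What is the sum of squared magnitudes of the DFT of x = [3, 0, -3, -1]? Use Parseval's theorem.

Parseval: Σ|x[n]|² = (1/N)Σ|X[k]|², so Σ|X[k]|² = N·Σ|x[n]|² = 4·19.0000

Σ|X[k]|² = N·Σ|x[n]|² = 4·19.0000 = 76.0000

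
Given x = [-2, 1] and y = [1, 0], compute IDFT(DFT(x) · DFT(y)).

(x ⊛ y)[n] = Σ(m=0 to 1) x[m] · y[(n-m) mod 2]

Computing each output sample:
(x ⊛ y)[0] = -2
(x ⊛ y)[1] = 1

x ⊛ y = [-2, 1]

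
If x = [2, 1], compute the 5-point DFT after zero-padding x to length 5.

Original 2-point DFT: [3, 1]
Zero-padded 5-point DFT provides frequency interpolation.

DFT_5([x, 0, ...]) = [3, 2.3090-0.9511i, 1.1910-0.5878i, 1.1910+0.5878i, 2.3090+0.9511i]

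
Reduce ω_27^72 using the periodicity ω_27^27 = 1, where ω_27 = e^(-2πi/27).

Since ω_27^27 = 1, powers reduce modulo 27.
72 mod 27 = 18
So ω_27^72 = ω_27^18 = e^(-2πi·18/27)

ω_27^72 = ω_27^18 = -0.5000+0.8660i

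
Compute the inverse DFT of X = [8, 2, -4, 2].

x[n] = (1/4) Σ(k=0 to 3) X[k] · e^(2πikn/4)

Computing each x[n]:
x[0] = 2
x[1] = 3
x[2] = 0
x[3] = 3

x = [2, 3, 0, 3]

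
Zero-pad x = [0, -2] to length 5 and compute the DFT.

Original 2-point DFT: [-2, 2]
Zero-padded 5-point DFT provides frequency interpolation.

DFT_5([x, 0, ...]) = [-2, -0.6180+1.9021i, 1.6180+1.1756i, 1.6180-1.1756i, -0.6180-1.9021i]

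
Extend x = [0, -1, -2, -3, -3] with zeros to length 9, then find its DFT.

Original 5-point DFT: [-9, 2.8090-2.4899i, 1.6910-0.2245i, 1.6910+0.2245i, 2.8090+2.4899i]
Zero-padded 9-point DFT provides frequency interpolation.

DFT_9([x, 0, ...]) = [-9, 3.2057+6.2365i, 0.9076-2.8576i, 1.7321i, 0.3867-1.2999i, 0.3867+1.2999i, -1.7321i, 0.9076+2.8576i, 3.2057-6.2365i]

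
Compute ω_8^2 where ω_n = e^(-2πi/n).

ω_8^2 = e^(-2πi·2/8)
= cos(-2π·2/8) + i·sin(-2π·2/8)
= cos(-4π/8) + i·sin(-4π/8)

ω_8^2 = cos(-4π/8) + i·sin(-4π/8) = -1i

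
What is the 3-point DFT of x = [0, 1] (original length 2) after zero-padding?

Original 2-point DFT: [1, -1]
Zero-padded 3-point DFT provides frequency interpolation.

DFT_3([x, 0, ...]) = [1, -0.5000-0.8660i, -0.5000+0.8660i]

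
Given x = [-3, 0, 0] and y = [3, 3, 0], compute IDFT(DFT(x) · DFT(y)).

(x ⊛ y)[n] = Σ(m=0 to 2) x[m] · y[(n-m) mod 3]

Computing each output sample:
(x ⊛ y)[0] = -9
(x ⊛ y)[1] = -9
(x ⊛ y)[2] = 0

x ⊛ y = [-9, -9, 0]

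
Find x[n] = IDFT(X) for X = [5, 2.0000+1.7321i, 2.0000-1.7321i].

x[n] = (1/3) Σ(k=0 to 2) X[k] · e^(2πikn/3)

Computing each x[n]:
x[0] = 3
x[1] = 0
x[2] = 2

x = [3, 0, 2]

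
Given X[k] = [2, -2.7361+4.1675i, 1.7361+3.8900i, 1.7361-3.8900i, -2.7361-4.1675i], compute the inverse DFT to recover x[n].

x[n] = (1/5) Σ(k=0 to 4) X[k] · e^(2πikn/5)

Computing each x[n]:
x[0] = 0
x[1] = -3
x[2] = 2
x[3] = 1
x[4] = 2

x = [0, -3, 2, 1, 2]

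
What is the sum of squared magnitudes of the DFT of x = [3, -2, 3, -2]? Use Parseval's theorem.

Parseval: Σ|x[n]|² = (1/N)Σ|X[k]|², so Σ|X[k]|² = N·Σ|x[n]|² = 4·26.0000

Σ|X[k]|² = N·Σ|x[n]|² = 4·26.0000 = 104.0000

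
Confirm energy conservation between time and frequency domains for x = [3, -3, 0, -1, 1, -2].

Time domain:
Σ|x[n]|² = |3|² + |-3|² + |0|² + |-1|² + |1|² + |-2|² = 24.0000

Frequency domain:
(1/6)Σ|X[k]|² = (1/6)(|-2|² + |1.0000+1.7321i|² + |4|² + |10|² + |4|² + |1.0000-1.7321i|²) = (1/6)·144.0000 = 24.0000

Both sides agree, confirming Parseval's theorem.

Σ|x[n]|² = (1/N)Σ|X[k]|² = 24.0000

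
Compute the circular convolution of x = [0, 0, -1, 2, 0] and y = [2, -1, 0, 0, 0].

(x ⊛ y)[n] = Σ(m=0 to 4) x[m] · y[(n-m) mod 5]

Computing each output sample:
(x ⊛ y)[0] = 0
(x ⊛ y)[1] = 0
(x ⊛ y)[2] = -2
(x ⊛ y)[3] = 5
(x ⊛ y)[4] = -2

x ⊛ y = [0, 0, -2, 5, -2]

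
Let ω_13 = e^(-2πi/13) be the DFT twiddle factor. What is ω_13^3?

ω_13^3 = e^(-2πi·3/13)
= cos(-2π·3/13) + i·sin(-2π·3/13)
= cos(-6π/13) + i·sin(-6π/13)

ω_13^3 = cos(-6π/13) + i·sin(-6π/13) = 0.1205-0.9927i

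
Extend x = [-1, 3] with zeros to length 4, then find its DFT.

Original 2-point DFT: [2, -4]
Zero-padded 4-point DFT provides frequency interpolation.

DFT_4([x, 0, ...]) = [2, -1-3i, -4, -1+3i]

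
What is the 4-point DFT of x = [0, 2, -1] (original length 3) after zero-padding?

Original 3-point DFT: [1, -0.5000-2.5981i, -0.5000+2.5981i]
Zero-padded 4-point DFT provides frequency interpolation.

DFT_4([x, 0, ...]) = [1, 1-2i, -3, 1+2i]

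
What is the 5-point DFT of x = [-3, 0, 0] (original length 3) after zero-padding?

Original 3-point DFT: [-3, -3, -3]
Zero-padded 5-point DFT provides frequency interpolation.

DFT_5([x, 0, ...]) = [-3, -3, -3, -3, -3]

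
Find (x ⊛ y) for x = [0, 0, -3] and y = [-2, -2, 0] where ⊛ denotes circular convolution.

(x ⊛ y)[n] = Σ(m=0 to 2) x[m] · y[(n-m) mod 3]

Computing each output sample:
(x ⊛ y)[0] = 6
(x ⊛ y)[1] = 0
(x ⊛ y)[2] = 6

x ⊛ y = [6, 0, 6]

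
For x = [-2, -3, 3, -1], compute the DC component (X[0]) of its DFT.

X[0] = Σ(n=0 to 3) x[n] · ω_4^0 = Σ x[n]
= (-2) + (-3) + (3) + (-1)

X[0] = -3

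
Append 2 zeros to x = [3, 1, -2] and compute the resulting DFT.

Original 3-point DFT: [2, 3.5000-2.5981i, 3.5000+2.5981i]
Zero-padded 5-point DFT provides frequency interpolation.

DFT_5([x, 0, ...]) = [2, 4.9271+0.2245i, 1.5729-2.4899i, 1.5729+2.4899i, 4.9271-0.2245i]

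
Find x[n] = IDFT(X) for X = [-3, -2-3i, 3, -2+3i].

x[n] = (1/4) Σ(k=0 to 3) X[k] · e^(2πikn/4)

Computing each x[n]:
x[0] = -1
x[1] = 0
x[2] = 1
x[3] = -3

x = [-1, 0, 1, -3]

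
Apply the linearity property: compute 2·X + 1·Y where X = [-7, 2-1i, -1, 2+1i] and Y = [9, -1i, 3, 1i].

By linearity: DFT(2x + 1y) = 2·DFT(x) + 1·DFT(y)
= 2·[-7, 2-1i, -1, 2+1i] + 1·[9, -1i, 3, 1i]

Computing element-wise:
Z[0] = 2·(-7) + 1·(9) = -5
Z[1] = 2·(2-1i) + 1·(-1i) = 4-3i
Z[2] = 2·(-1) + 1·(3) = 1
Z[3] = 2·(2+1i) + 1·(1i) = 4+3i

DFT(2x + 1y) = 2·X + 1·Y = [-5, 4-3i, 1, 4+3i]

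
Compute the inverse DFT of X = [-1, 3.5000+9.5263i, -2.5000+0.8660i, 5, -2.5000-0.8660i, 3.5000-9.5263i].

x[n] = (1/6) Σ(k=0 to 5) X[k] · e^(2πikn/6)

Computing each x[n]:
x[0] = 1
x[1] = -3
x[2] = -2
x[3] = -3
x[4] = 3
x[5] = 3

x = [1, -3, -2, -3, 3, 3]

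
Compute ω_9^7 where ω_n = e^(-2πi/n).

ω_9^7 = e^(-2πi·7/9)
= cos(-2π·7/9) + i·sin(-2π·7/9)
= cos(-14π/9) + i·sin(-14π/9)

ω_9^7 = cos(-14π/9) + i·sin(-14π/9) = 0.1736+0.9848i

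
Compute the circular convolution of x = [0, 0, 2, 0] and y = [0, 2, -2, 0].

(x ⊛ y)[n] = Σ(m=0 to 3) x[m] · y[(n-m) mod 4]

Computing each output sample:
(x ⊛ y)[0] = -4
(x ⊛ y)[1] = 0
(x ⊛ y)[2] = 0
(x ⊛ y)[3] = 4

x ⊛ y = [-4, 0, 0, 4]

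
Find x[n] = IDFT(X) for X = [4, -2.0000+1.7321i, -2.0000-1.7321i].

x[n] = (1/3) Σ(k=0 to 2) X[k] · e^(2πikn/3)

Computing each x[n]:
x[0] = 0
x[1] = 1
x[2] = 3

x = [0, 1, 3]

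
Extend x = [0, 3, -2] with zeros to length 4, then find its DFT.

Original 3-point DFT: [1, -0.5000-4.3301i, -0.5000+4.3301i]
Zero-padded 4-point DFT provides frequency interpolation.

DFT_4([x, 0, ...]) = [1, 2-3i, -5, 2+3i]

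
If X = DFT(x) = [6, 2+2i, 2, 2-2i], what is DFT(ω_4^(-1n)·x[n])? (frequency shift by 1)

Modulation property: DFT(ω_4^(-1n)·x[n]) = X[(k-1) mod 4], so circularly shift X by 1 positions.

X[k-1] = [2-2i, 6, 2+2i, 2]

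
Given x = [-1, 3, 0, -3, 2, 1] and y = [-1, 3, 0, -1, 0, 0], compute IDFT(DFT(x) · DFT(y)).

(x ⊛ y)[n] = Σ(m=0 to 5) x[m] · y[(n-m) mod 6]

Computing each output sample:
(x ⊛ y)[0] = 7
(x ⊛ y)[1] = -8
(x ⊛ y)[2] = 8
(x ⊛ y)[3] = 4
(x ⊛ y)[4] = -14
(x ⊛ y)[5] = 5

x ⊛ y = [7, -8, 8, 4, -14, 5]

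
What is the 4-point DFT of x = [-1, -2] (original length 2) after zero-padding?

Original 2-point DFT: [-3, 1]
Zero-padded 4-point DFT provides frequency interpolation.

DFT_4([x, 0, ...]) = [-3, -1+2i, 1, -1-2i]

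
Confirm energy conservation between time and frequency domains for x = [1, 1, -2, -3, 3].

Time domain:
Σ|x[n]|² = |1|² + |1|² + |-2|² + |-3|² + |3|² = 24.0000

Frequency domain:
(1/5)Σ|X[k]|² = (1/5)(|0|² + |6.2812+1.3143i|² + |-3.7812+2.1266i|² + |-3.7812-2.1266i|² + |6.2812-1.3143i|²) = (1/5)·120.0000 = 24.0000

Both sides agree, confirming Parseval's theorem.

Σ|x[n]|² = (1/N)Σ|X[k]|² = 24.0000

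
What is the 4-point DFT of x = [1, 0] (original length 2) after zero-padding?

Original 2-point DFT: [1, 1]
Zero-padded 4-point DFT provides frequency interpolation.

DFT_4([x, 0, ...]) = [1, 1, 1, 1]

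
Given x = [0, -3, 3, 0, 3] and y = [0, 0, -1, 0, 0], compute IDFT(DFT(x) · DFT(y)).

(x ⊛ y)[n] = Σ(m=0 to 4) x[m] · y[(n-m) mod 5]

Computing each output sample:
(x ⊛ y)[0] = 0
(x ⊛ y)[1] = -3
(x ⊛ y)[2] = 0
(x ⊛ y)[3] = 3
(x ⊛ y)[4] = -3

x ⊛ y = [0, -3, 0, 3, -3]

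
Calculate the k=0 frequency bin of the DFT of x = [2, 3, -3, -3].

X[0] = Σ(n=0 to 3) x[n] · ω_4^0 = Σ x[n]
= (2) + (3) + (-3) + (-3)

X[0] = -1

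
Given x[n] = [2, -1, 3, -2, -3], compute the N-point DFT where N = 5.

X[k] = Σ(n=0 to 4) x[n] · ω_5^(nk)
where ω_5 = e^(-2πi/5)

Computing each X[k]:
X[0] = -1
X[1] = -0.0451-4.8410i
X[2] = 5.5451+3.5797i
X[3] = 5.5451-3.5797i
X[4] = -0.0451+4.8410i

X = [-1, -0.0451-4.8410i, 5.5451+3.5797i, 5.5451-3.5797i, -0.0451+4.8410i]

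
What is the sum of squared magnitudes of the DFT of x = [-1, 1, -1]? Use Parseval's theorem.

Parseval: Σ|x[n]|² = (1/N)Σ|X[k]|², so Σ|X[k]|² = N·Σ|x[n]|² = 3·3.0000

Σ|X[k]|² = N·Σ|x[n]|² = 3·3.0000 = 9.0000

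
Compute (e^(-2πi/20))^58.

Since ω_20^20 = 1, powers reduce modulo 20.
58 mod 20 = 18
So ω_20^58 = ω_20^18 = e^(-2πi·18/20)

ω_20^58 = ω_20^18 = 0.8090+0.5878i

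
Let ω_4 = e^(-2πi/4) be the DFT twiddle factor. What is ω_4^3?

ω_4^3 = e^(-2πi·3/4)
= cos(-2π·3/4) + i·sin(-2π·3/4)
= cos(-6π/4) + i·sin(-6π/4)

ω_4^3 = cos(-6π/4) + i·sin(-6π/4) = 1i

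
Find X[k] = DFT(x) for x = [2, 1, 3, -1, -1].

X[k] = Σ(n=0 to 4) x[n] · ω_5^(nk)
where ω_5 = e^(-2πi/5)

Computing each X[k]:
X[0] = 4
X[1] = 0.3820-4.2533i
X[2] = 2.6180+2.6287i
X[3] = 2.6180-2.6287i
X[4] = 0.3820+4.2533i

X = [4, 0.3820-4.2533i, 2.6180+2.6287i, 2.6180-2.6287i, 0.3820+4.2533i]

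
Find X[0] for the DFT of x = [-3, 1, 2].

X[0] = Σ(n=0 to 2) x[n] · ω_3^0 = Σ x[n]
= (-3) + (1) + (2)

X[0] = 0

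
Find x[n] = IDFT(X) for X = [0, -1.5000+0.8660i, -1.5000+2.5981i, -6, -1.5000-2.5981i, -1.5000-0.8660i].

x[n] = (1/6) Σ(k=0 to 5) X[k] · e^(2πikn/6)

Computing each x[n]:
x[0] = -2
x[1] = 0
x[2] = 0
x[3] = 1
x[4] = -1
x[5] = 2

x = [-2, 0, 0, 1, -1, 2]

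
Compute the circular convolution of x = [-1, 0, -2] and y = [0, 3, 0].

(x ⊛ y)[n] = Σ(m=0 to 2) x[m] · y[(n-m) mod 3]

Computing each output sample:
(x ⊛ y)[0] = -6
(x ⊛ y)[1] = -3
(x ⊛ y)[2] = 0

x ⊛ y = [-6, -3, 0]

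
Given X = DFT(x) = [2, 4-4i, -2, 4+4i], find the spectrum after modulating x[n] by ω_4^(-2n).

Modulation property: DFT(ω_4^(-2n)·x[n]) = X[(k-2) mod 4], so circularly shift X by 2 positions.

X[k-2] = [-2, 4+4i, 2, 4-4i]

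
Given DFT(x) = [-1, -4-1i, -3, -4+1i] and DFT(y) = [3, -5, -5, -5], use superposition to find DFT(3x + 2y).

By linearity: DFT(3x + 2y) = 3·DFT(x) + 2·DFT(y)
= 3·[-1, -4-1i, -3, -4+1i] + 2·[3, -5, -5, -5]

Computing element-wise:
Z[0] = 3·(-1) + 2·(3) = 3
Z[1] = 3·(-4-1i) + 2·(-5) = -22-3i
Z[2] = 3·(-3) + 2·(-5) = -19
Z[3] = 3·(-4+1i) + 2·(-5) = -22+3i

DFT(3x + 2y) = 3·X + 2·Y = [3, -22-3i, -19, -22+3i]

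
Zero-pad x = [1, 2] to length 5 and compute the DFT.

Original 2-point DFT: [3, -1]
Zero-padded 5-point DFT provides frequency interpolation.

DFT_5([x, 0, ...]) = [3, 1.6180-1.9021i, -0.6180-1.1756i, -0.6180+1.1756i, 1.6180+1.9021i]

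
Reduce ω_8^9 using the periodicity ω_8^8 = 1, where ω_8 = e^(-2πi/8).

Since ω_8^8 = 1, powers reduce modulo 8.
9 mod 8 = 1
So ω_8^9 = ω_8^1 = e^(-2πi·1/8)

ω_8^9 = ω_8^1 = 0.7071-0.7071i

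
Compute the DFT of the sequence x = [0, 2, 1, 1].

X[k] = Σ(n=0 to 3) x[n] · ω_4^(nk)
where ω_4 = e^(-2πi/4)

Computing each X[k]:
X[0] = 4
X[1] = -1-1i
X[2] = -2
X[3] = -1+1i

X = [4, -1-1i, -2, -1+1i]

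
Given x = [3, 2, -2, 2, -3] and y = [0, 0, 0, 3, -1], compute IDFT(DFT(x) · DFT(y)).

(x ⊛ y)[n] = Σ(m=0 to 4) x[m] · y[(n-m) mod 5]

Computing each output sample:
(x ⊛ y)[0] = -8
(x ⊛ y)[1] = 8
(x ⊛ y)[2] = -11
(x ⊛ y)[3] = 12
(x ⊛ y)[4] = 3

x ⊛ y = [-8, 8, -11, 12, 3]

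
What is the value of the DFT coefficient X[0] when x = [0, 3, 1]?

X[0] = Σ(n=0 to 2) x[n] · ω_3^0 = Σ x[n]
= (0) + (3) + (1)

X[0] = 4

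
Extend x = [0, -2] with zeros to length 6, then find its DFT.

Original 2-point DFT: [-2, 2]
Zero-padded 6-point DFT provides frequency interpolation.

DFT_6([x, 0, ...]) = [-2, -1.0000+1.7321i, 1.0000+1.7321i, 2, 1.0000-1.7321i, -1.0000-1.7321i]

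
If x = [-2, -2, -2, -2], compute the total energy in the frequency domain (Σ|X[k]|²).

Parseval: Σ|x[n]|² = (1/N)Σ|X[k]|², so Σ|X[k]|² = N·Σ|x[n]|² = 4·16.0000

Σ|X[k]|² = N·Σ|x[n]|² = 4·16.0000 = 64.0000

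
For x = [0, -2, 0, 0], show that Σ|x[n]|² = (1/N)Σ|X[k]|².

Time domain:
Σ|x[n]|² = |0|² + |-2|² + |0|² + |0|² = 4.0000

Frequency domain:
(1/4)Σ|X[k]|² = (1/4)(|-2|² + |2i|² + |2|² + |-2i|²) = (1/4)·16.0000 = 4.0000

Both sides agree, confirming Parseval's theorem.

Σ|x[n]|² = (1/N)Σ|X[k]|² = 4.0000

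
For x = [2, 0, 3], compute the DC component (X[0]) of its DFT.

X[0] = Σ(n=0 to 2) x[n] · ω_3^0 = Σ x[n]
= (2) + (0) + (3)

X[0] = 5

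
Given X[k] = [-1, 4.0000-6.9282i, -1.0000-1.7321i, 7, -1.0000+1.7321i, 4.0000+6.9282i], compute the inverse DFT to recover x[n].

x[n] = (1/6) Σ(k=0 to 5) X[k] · e^(2πikn/6)

Computing each x[n]:
x[0] = 2
x[1] = 2
x[2] = 2
x[3] = -3
x[4] = -1
x[5] = -3

x = [2, 2, 2, -3, -1, -3]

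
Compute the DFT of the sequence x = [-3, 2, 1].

X[k] = Σ(n=0 to 2) x[n] · ω_3^(nk)
where ω_3 = e^(-2πi/3)

Computing each X[k]:
X[0] = 0
X[1] = -4.5000-0.8660i
X[2] = -4.5000+0.8660i

X = [0, -4.5000-0.8660i, -4.5000+0.8660i]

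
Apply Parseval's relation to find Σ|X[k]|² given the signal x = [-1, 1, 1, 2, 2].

Parseval: Σ|x[n]|² = (1/N)Σ|X[k]|², so Σ|X[k]|² = N·Σ|x[n]|² = 5·11.0000

Σ|X[k]|² = N·Σ|x[n]|² = 5·11.0000 = 55.0000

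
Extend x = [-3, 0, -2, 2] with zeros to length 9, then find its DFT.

Original 4-point DFT: [-3, -1+2i, -7, -1-2i]
Zero-padded 9-point DFT provides frequency interpolation.

DFT_9([x, 0, ...]) = [-3, -4.3473+0.2376i, -2.1206+2.4161i, -1.7321i, -5.5321-3.0176i, -5.5321+3.0176i, 1.7321i, -2.1206-2.4161i, -4.3473-0.2376i]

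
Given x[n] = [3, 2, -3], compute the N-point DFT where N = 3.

X[k] = Σ(n=0 to 2) x[n] · ω_3^(nk)
where ω_3 = e^(-2πi/3)

Computing each X[k]:
X[0] = 2
X[1] = 3.5000-4.3301i
X[2] = 3.5000+4.3301i

X = [2, 3.5000-4.3301i, 3.5000+4.3301i]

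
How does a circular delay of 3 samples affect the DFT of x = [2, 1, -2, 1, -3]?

Time shift by 3: X_shifted[k] = ω_5^(3k) · X[k]
Shifted x = [-2, 1, -3, 2, 1]

DFT(x[n-3]) = [-1, -0.5729+2.9389i, -3.9271-4.7553i, -3.9271+4.7553i, -0.5729-2.9389i]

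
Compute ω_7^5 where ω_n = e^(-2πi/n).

ω_7^5 = e^(-2πi·5/7)
= cos(-2π·5/7) + i·sin(-2π·5/7)
= cos(-10π/7) + i·sin(-10π/7)

ω_7^5 = cos(-10π/7) + i·sin(-10π/7) = -0.2225+0.9749i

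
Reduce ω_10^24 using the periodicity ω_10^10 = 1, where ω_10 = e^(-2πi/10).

Since ω_10^10 = 1, powers reduce modulo 10.
24 mod 10 = 4
So ω_10^24 = ω_10^4 = e^(-2πi·4/10)

ω_10^24 = ω_10^4 = -0.8090-0.5878i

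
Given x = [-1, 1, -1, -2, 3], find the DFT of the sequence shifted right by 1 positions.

Time shift by 1: X_shifted[k] = ω_5^(1k) · X[k]
Shifted x = [3, -1, 1, -1, -2]

DFT(x[n-1]) = [0, 2.0729-2.1266i, 5.4271+1.3143i, 5.4271-1.3143i, 2.0729+2.1266i]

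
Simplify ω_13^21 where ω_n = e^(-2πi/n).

Since ω_13^13 = 1, powers reduce modulo 13.
21 mod 13 = 8
So ω_13^21 = ω_13^8 = e^(-2πi·8/13)

ω_13^21 = ω_13^8 = -0.7485+0.6631i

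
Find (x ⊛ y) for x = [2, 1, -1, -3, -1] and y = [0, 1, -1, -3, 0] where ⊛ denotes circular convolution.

(x ⊛ y)[n] = Σ(m=0 to 4) x[m] · y[(n-m) mod 5]

Computing each output sample:
(x ⊛ y)[0] = 5
(x ⊛ y)[1] = 12
(x ⊛ y)[2] = 2
(x ⊛ y)[3] = -8
(x ⊛ y)[4] = -5

x ⊛ y = [5, 12, 2, -8, -5]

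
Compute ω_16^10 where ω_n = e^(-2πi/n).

ω_16^10 = e^(-2πi·10/16)
= cos(-2π·10/16) + i·sin(-2π·10/16)
= cos(-20π/16) + i·sin(-20π/16)

ω_16^10 = cos(-20π/16) + i·sin(-20π/16) = -0.7071+0.7071i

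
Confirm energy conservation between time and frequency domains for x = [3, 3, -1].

Time domain:
Σ|x[n]|² = |3|² + |3|² + |-1|² = 19.0000

Frequency domain:
(1/3)Σ|X[k]|² = (1/3)(|5|² + |2.0000-3.4641i|² + |2.0000+3.4641i|²) = (1/3)·57.0000 = 19.0000

Both sides agree, confirming Parseval's theorem.

Σ|x[n]|² = (1/N)Σ|X[k]|² = 19.0000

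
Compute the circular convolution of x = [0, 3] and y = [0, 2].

(x ⊛ y)[n] = Σ(m=0 to 1) x[m] · y[(n-m) mod 2]

Computing each output sample:
(x ⊛ y)[0] = 6
(x ⊛ y)[1] = 0

x ⊛ y = [6, 0]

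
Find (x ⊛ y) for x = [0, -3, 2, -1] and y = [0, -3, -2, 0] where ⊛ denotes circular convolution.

(x ⊛ y)[n] = Σ(m=0 to 3) x[m] · y[(n-m) mod 4]

Computing each output sample:
(x ⊛ y)[0] = -1
(x ⊛ y)[1] = 2
(x ⊛ y)[2] = 9
(x ⊛ y)[3] = 0

x ⊛ y = [-1, 2, 9, 0]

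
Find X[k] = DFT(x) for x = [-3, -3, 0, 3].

X[k] = Σ(n=0 to 3) x[n] · ω_4^(nk)
where ω_4 = e^(-2πi/4)

Computing each X[k]:
X[0] = -3
X[1] = -3+6i
X[2] = -3
X[3] = -3-6i

X = [-3, -3+6i, -3, -3-6i]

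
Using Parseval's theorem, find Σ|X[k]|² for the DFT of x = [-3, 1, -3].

Parseval: Σ|x[n]|² = (1/N)Σ|X[k]|², so Σ|X[k]|² = N·Σ|x[n]|² = 3·19.0000

Σ|X[k]|² = N·Σ|x[n]|² = 3·19.0000 = 57.0000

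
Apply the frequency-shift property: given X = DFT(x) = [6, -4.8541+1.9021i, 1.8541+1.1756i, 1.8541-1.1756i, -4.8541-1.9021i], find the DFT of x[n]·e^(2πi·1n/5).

Modulation property: DFT(ω_5^(-1n)·x[n]) = X[(k-1) mod 5], so circularly shift X by 1 positions.

X[k-1] = [-4.8541-1.9021i, 6, -4.8541+1.9021i, 1.8541+1.1756i, 1.8541-1.1756i]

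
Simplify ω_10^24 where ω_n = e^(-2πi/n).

Since ω_10^10 = 1, powers reduce modulo 10.
24 mod 10 = 4
So ω_10^24 = ω_10^4 = e^(-2πi·4/10)

ω_10^24 = ω_10^4 = -0.8090-0.5878i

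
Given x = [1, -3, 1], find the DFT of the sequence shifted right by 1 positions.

Time shift by 1: X_shifted[k] = ω_3^(1k) · X[k]
Shifted x = [1, 1, -3]

DFT(x[n-1]) = [-1, 2.0000-3.4641i, 2.0000+3.4641i]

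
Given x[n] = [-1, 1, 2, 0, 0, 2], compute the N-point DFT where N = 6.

X[k] = Σ(n=0 to 5) x[n] · ω_6^(nk)
where ω_6 = e^(-2πi/6)

Computing each X[k]:
X[0] = 4
X[1] = -0.5000-0.8660i
X[2] = -3.5000+2.5981i
X[3] = -2
X[4] = -3.5000-2.5981i
X[5] = -0.5000+0.8660i

X = [4, -0.5000-0.8660i, -3.5000+2.5981i, -2, -3.5000-2.5981i, -0.5000+0.8660i]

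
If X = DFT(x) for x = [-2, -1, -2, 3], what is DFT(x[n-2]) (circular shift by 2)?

Time shift by 2: X_shifted[k] = ω_4^(2k) · X[k]
Shifted x = [-2, 3, -2, -1]

DFT(x[n-2]) = [-2, -4i, -6, 4i]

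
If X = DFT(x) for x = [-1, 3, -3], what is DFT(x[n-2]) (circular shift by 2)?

Time shift by 2: X_shifted[k] = ω_3^(2k) · X[k]
Shifted x = [3, -3, -1]

DFT(x[n-2]) = [-1, 5.0000+1.7321i, 5.0000-1.7321i]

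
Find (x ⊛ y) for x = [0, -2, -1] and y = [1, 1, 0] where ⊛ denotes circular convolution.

(x ⊛ y)[n] = Σ(m=0 to 2) x[m] · y[(n-m) mod 3]

Computing each output sample:
(x ⊛ y)[0] = -1
(x ⊛ y)[1] = -2
(x ⊛ y)[2] = -3

x ⊛ y = [-1, -2, -3]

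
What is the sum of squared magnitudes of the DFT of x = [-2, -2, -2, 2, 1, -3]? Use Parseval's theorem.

Parseval: Σ|x[n]|² = (1/N)Σ|X[k]|², so Σ|X[k]|² = N·Σ|x[n]|² = 6·26.0000

Σ|X[k]|² = N·Σ|x[n]|² = 6·26.0000 = 156.0000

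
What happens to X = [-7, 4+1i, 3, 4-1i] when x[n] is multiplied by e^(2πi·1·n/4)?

Modulation property: DFT(ω_4^(-1n)·x[n]) = X[(k-1) mod 4], so circularly shift X by 1 positions.

X[k-1] = [4-1i, -7, 4+1i, 3]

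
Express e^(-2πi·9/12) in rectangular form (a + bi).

ω_12^9 = e^(-2πi·9/12)
= cos(-2π·9/12) + i·sin(-2π·9/12)
= cos(-18π/12) + i·sin(-18π/12)

ω_12^9 = cos(-18π/12) + i·sin(-18π/12) = 1i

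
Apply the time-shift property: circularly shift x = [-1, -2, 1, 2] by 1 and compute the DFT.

Time shift by 1: X_shifted[k] = ω_4^(1k) · X[k]
Shifted x = [2, -1, -2, 1]

DFT(x[n-1]) = [0, 4+2i, 0, 4-2i]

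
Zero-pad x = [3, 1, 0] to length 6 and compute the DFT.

Original 3-point DFT: [4, 2.5000-0.8660i, 2.5000+0.8660i]
Zero-padded 6-point DFT provides frequency interpolation.

DFT_6([x, 0, ...]) = [4, 3.5000-0.8660i, 2.5000-0.8660i, 2, 2.5000+0.8660i, 3.5000+0.8660i]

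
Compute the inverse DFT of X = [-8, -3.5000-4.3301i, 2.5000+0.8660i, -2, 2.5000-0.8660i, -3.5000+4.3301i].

x[n] = (1/6) Σ(k=0 to 5) X[k] · e^(2πikn/6)

Computing each x[n]:
x[0] = -2
x[1] = -1
x[2] = 0
x[3] = 1
x[4] = -3
x[5] = -3

x = [-2, -1, 0, 1, -3, -3]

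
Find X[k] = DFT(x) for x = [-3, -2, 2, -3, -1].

X[k] = Σ(n=0 to 4) x[n] · ω_5^(nk)
where ω_5 = e^(-2πi/5)

Computing each X[k]:
X[0] = -7
X[1] = -3.1180-1.9879i
X[2] = -0.8820+5.3431i
X[3] = -0.8820-5.3431i
X[4] = -3.1180+1.9879i

X = [-7, -3.1180-1.9879i, -0.8820+5.3431i, -0.8820-5.3431i, -3.1180+1.9879i]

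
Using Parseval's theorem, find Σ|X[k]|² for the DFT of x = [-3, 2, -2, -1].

Parseval: Σ|x[n]|² = (1/N)Σ|X[k]|², so Σ|X[k]|² = N·Σ|x[n]|² = 4·18.0000

Σ|X[k]|² = N·Σ|x[n]|² = 4·18.0000 = 72.0000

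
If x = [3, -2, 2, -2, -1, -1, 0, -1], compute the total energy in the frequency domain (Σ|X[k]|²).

Parseval: Σ|x[n]|² = (1/N)Σ|X[k]|², so Σ|X[k]|² = N·Σ|x[n]|² = 8·24.0000

Σ|X[k]|² = N·Σ|x[n]|² = 8·24.0000 = 192.0000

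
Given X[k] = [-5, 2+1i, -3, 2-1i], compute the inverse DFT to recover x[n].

x[n] = (1/4) Σ(k=0 to 3) X[k] · e^(2πikn/4)

Computing each x[n]:
x[0] = -1
x[1] = -1
x[2] = -3
x[3] = 0

x = [-1, -1, -3, 0]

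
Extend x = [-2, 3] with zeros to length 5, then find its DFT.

Original 2-point DFT: [1, -5]
Zero-padded 5-point DFT provides frequency interpolation.

DFT_5([x, 0, ...]) = [1, -1.0729-2.8532i, -4.4271-1.7634i, -4.4271+1.7634i, -1.0729+2.8532i]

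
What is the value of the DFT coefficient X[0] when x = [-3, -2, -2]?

X[0] = Σ(n=0 to 2) x[n] · ω_3^0 = Σ x[n]
= (-3) + (-2) + (-2)

X[0] = -7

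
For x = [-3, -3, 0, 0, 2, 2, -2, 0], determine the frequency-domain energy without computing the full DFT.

Parseval: Σ|x[n]|² = (1/N)Σ|X[k]|², so Σ|X[k]|² = N·Σ|x[n]|² = 8·30.0000

Σ|X[k]|² = N·Σ|x[n]|² = 8·30.0000 = 240.0000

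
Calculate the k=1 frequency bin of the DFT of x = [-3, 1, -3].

X[1] = Σ(n=0 to 2) x[n] · ω_3^(1n) where ω_3 = e^(-2πi/3)
= (-3)·ω_3^0 + (1)·ω_3^1 + (-3)·ω_3^2

X[1] = -2.0000-3.4641i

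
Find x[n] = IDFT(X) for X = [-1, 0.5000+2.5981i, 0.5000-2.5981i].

x[n] = (1/3) Σ(k=0 to 2) X[k] · e^(2πikn/3)

Computing each x[n]:
x[0] = 0
x[1] = -2
x[2] = 1

x = [0, -2, 1]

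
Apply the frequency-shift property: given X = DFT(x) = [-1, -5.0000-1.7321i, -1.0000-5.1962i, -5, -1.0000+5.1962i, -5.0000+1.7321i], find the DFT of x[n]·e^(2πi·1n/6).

Modulation property: DFT(ω_6^(-1n)·x[n]) = X[(k-1) mod 6], so circularly shift X by 1 positions.

X[k-1] = [-5.0000+1.7321i, -1, -5.0000-1.7321i, -1.0000-5.1962i, -5, -1.0000+5.1962i]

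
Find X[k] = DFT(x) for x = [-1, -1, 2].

X[k] = Σ(n=0 to 2) x[n] · ω_3^(nk)
where ω_3 = e^(-2πi/3)

Computing each X[k]:
X[0] = 0
X[1] = -1.5000+2.5981i
X[2] = -1.5000-2.5981i

X = [0, -1.5000+2.5981i, -1.5000-2.5981i]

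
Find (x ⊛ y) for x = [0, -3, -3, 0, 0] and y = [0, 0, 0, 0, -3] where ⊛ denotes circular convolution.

(x ⊛ y)[n] = Σ(m=0 to 4) x[m] · y[(n-m) mod 5]

Computing each output sample:
(x ⊛ y)[0] = 9
(x ⊛ y)[1] = 9
(x ⊛ y)[2] = 0
(x ⊛ y)[3] = 0
(x ⊛ y)[4] = 0

x ⊛ y = [9, 9, 0, 0, 0]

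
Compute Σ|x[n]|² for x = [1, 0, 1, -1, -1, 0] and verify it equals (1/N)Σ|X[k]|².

Time domain:
Σ|x[n]|² = |1|² + |0|² + |1|² + |-1|² + |-1|² + |0|² = 4.0000

Frequency domain:
(1/6)Σ|X[k]|² = (1/6)(|0|² + |2.0000-1.7321i|² + |1.7321i|² + |2|² + |-1.7321i|² + |2.0000+1.7321i|²) = (1/6)·24.0000 = 4.0000

Both sides agree, confirming Parseval's theorem.

Σ|x[n]|² = (1/N)Σ|X[k]|² = 4.0000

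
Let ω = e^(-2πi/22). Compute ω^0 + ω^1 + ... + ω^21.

Sum of all nth roots of unity equals 0 for n > 1 (geometric series with r ≠ 1).

0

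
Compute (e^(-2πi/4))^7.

Since ω_4^4 = 1, powers reduce modulo 4.
7 mod 4 = 3
So ω_4^7 = ω_4^3 = e^(-2πi·3/4)

ω_4^7 = ω_4^3 = 1i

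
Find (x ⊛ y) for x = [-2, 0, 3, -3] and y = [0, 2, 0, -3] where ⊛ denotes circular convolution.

(x ⊛ y)[n] = Σ(m=0 to 3) x[m] · y[(n-m) mod 4]

Computing each output sample:
(x ⊛ y)[0] = -6
(x ⊛ y)[1] = -13
(x ⊛ y)[2] = 9
(x ⊛ y)[3] = 12

x ⊛ y = [-6, -13, 9, 12]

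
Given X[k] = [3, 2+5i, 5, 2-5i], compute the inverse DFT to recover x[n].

x[n] = (1/4) Σ(k=0 to 3) X[k] · e^(2πikn/4)

Computing each x[n]:
x[0] = 3
x[1] = -3
x[2] = 1
x[3] = 2

x = [3, -3, 1, 2]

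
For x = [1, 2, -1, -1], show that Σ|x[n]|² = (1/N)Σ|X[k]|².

Time domain:
Σ|x[n]|² = |1|² + |2|² + |-1|² + |-1|² = 7.0000

Frequency domain:
(1/4)Σ|X[k]|² = (1/4)(|1|² + |2-3i|² + |-1|² + |2+3i|²) = (1/4)·28.0000 = 7.0000

Both sides agree, confirming Parseval's theorem.

Σ|x[n]|² = (1/N)Σ|X[k]|² = 7.0000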